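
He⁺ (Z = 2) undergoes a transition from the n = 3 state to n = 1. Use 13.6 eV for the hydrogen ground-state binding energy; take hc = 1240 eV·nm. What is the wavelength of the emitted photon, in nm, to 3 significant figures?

25.6 nm

For Z = 2 the level energies scale as Z², so the effective Rydberg energy is 13.6 × 4 = 54.40 eV.
ΔE = 54.40 × (1/1² − 1/3²) = 54.40 × 0.8889 = 48.36 eV.
λ = hc/ΔE = 1240 / 48.36 = 25.6 nm.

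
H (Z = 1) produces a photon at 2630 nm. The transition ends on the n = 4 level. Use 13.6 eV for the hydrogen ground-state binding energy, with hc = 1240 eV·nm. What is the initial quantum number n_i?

The photon energy is ΔE = hc/λ = 1240 / 2630 = 0.4715 eV.
With Z = 1, ΔE = 13.60 × (1/n_f² − 1/n_i²), so 1/n_f² − 1/n_i² = 0.03467.
With n_f = 4: 1/n_i² = 1/16 − 0.03467 = 0.02783, so n_i ≈ 5.99.

n_i = 6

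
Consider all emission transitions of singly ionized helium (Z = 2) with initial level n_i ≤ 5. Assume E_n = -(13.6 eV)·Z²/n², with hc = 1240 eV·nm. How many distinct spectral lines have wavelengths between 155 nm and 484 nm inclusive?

Enumerate all n_i → n_f pairs with 1 ≤ n_f < n_i ≤ 5 and compute λ = 1240 / [13.6·4·(1/n_f² − 1/n_i²)].
Lines falling in [155, 484] nm: 3→2 (164.1 nm), 5→3 (320.5 nm), 4→3 (468.9 nm).

3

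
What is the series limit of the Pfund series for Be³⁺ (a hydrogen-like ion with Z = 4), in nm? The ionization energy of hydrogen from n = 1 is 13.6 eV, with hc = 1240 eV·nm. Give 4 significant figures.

142.5 nm

The Pfund series has lower level n_f = 5; the series limit corresponds to n_i → ∞.
ΔE_max = 13.6 × 16 / 5² = 8.704 eV.
λ_min = 1240 / 8.704 = 142.5 nm.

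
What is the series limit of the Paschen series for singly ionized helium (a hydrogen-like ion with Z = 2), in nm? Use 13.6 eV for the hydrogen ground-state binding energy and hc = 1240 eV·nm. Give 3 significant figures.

The Paschen series has lower level n_f = 3; the series limit corresponds to n_i → ∞.
ΔE_max = 13.6 × 4 / 3² = 6.044 eV.
λ_min = 1240 / 6.044 = 205 nm.

205 nm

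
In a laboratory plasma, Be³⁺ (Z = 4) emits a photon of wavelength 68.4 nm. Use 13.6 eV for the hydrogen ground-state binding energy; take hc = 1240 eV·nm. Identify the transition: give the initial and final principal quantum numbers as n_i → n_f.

The photon energy is ΔE = hc/λ = 1240 / 68.4 = 18.13 eV.
With Z = 4, ΔE = 217.6 × (1/n_f² − 1/n_i²), so 1/n_f² − 1/n_i² = 0.08331.
Trying n_f = 3 gives 1/n_i² = 0.02780, i.e. n_i ≈ 6; this pair matches.

n_i = 6, n_f = 3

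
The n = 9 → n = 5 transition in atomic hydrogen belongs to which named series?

Pfund

The series is set by the lower level: n_f = 5 is the Pfund series.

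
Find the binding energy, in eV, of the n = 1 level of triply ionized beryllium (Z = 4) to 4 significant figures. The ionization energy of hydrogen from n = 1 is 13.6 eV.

217.6 eV

E_n = −13.6 Z²/n² = −217.6/n² eV for Z = 4.
E_1 = −217.6/1 = −217.6 eV, so ionization (to E = 0) requires 217.6 eV.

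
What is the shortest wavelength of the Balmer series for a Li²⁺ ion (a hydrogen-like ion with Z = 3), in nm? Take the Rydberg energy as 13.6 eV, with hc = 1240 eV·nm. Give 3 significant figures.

The Balmer series has lower level n_f = 2; the series limit corresponds to n_i → ∞.
ΔE_max = 13.6 × 9 / 2² = 30.60 eV.
λ_min = 1240 / 30.60 = 40.5 nm.

40.5 nm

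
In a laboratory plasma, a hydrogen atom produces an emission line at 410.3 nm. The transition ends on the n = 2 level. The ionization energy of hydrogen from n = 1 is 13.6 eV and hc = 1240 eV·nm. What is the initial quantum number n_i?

n_i = 6

The photon energy is ΔE = hc/λ = 1240 / 410.3 = 3.022 eV.
With Z = 1, ΔE = 13.60 × (1/n_f² − 1/n_i²), so 1/n_f² − 1/n_i² = 0.2222.
With n_f = 2: 1/n_i² = 1/4 − 0.2222 = 0.02778, so n_i ≈ 6.00.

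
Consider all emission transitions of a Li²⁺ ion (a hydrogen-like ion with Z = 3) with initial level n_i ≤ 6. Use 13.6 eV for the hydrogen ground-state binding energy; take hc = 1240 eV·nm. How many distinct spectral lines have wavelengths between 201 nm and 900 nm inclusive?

4

Enumerate all n_i → n_f pairs with 1 ≤ n_f < n_i ≤ 6 and compute λ = 1240 / [13.6·9·(1/n_f² − 1/n_i²)].
Lines falling in [201, 900] nm: 4→3 (208.4 nm), 6→4 (291.8 nm), 5→4 (450.3 nm), 6→5 (828.9 nm).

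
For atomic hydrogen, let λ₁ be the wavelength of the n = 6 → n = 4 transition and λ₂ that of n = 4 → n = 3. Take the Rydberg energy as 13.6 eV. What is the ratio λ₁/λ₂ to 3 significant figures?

1.40

λ ∝ 1/ΔE ∝ 1/(1/n_f² − 1/n_i²), and the Z² and hc factors cancel in the ratio.
λ₁/λ₂ = (1/3² − 1/4²)/(1/4² − 1/6²) = 0.04861/0.03472 = 1.40.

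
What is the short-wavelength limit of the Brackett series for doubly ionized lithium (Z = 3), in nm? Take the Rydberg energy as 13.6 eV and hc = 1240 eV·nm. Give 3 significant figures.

The Brackett series has lower level n_f = 4; the series limit corresponds to n_i → ∞.
ΔE_max = 13.6 × 9 / 4² = 7.650 eV.
λ_min = 1240 / 7.650 = 162 nm.

162 nm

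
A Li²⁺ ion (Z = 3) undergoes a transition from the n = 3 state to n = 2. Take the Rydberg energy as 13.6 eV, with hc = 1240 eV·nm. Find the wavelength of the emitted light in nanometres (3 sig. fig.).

For Z = 3 the level energies scale as Z², so the effective Rydberg energy is 13.6 × 9 = 122.4 eV.
ΔE = 122.4 × (1/2² − 1/3²) = 122.4 × 0.1389 = 17.00 eV.
λ = hc/ΔE = 1240 / 17.00 = 72.9 nm.

72.9 nm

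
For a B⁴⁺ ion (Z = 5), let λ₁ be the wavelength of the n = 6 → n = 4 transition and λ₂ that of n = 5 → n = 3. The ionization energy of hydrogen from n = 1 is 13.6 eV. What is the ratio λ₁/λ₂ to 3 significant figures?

λ ∝ 1/ΔE ∝ 1/(1/n_f² − 1/n_i²), and the Z² and hc factors cancel in the ratio.
λ₁/λ₂ = (1/3² − 1/5²)/(1/4² − 1/6²) = 0.07111/0.03472 = 2.05.

2.05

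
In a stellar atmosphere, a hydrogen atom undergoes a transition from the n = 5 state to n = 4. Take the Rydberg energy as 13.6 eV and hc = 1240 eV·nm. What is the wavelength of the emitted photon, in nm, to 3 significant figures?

ΔE = 13.60 × (1/4² − 1/5²) = 13.60 × 0.02250 = 0.3060 eV.
λ = hc/ΔE = 1240 / 0.3060 = 4050 nm.

4050 nm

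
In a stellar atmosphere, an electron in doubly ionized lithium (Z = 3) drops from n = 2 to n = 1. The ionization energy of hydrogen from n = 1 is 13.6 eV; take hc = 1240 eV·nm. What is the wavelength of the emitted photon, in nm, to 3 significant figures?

For Z = 3 the level energies scale as Z², so the effective Rydberg energy is 13.6 × 9 = 122.4 eV.
ΔE = 122.4 × (1/1² − 1/2²) = 122.4 × 0.7500 = 91.80 eV.
λ = hc/ΔE = 1240 / 91.80 = 13.5 nm.

13.5 nm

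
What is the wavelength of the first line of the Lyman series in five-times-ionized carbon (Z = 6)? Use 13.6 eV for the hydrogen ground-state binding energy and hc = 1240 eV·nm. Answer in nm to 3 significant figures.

3.38 nm

The Lyman series terminates on n_f = 1; the first line has n_i = 1+1 = 2.
ΔE = 489.6 × (1/1² − 1/2²) = 367.2 eV.
λ = 1240 / 367.2 = 3.38 nm.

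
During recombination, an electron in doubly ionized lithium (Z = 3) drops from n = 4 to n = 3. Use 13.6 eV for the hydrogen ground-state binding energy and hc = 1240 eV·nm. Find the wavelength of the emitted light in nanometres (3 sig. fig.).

For Z = 3 the level energies scale as Z², so the effective Rydberg energy is 13.6 × 9 = 122.4 eV.
ΔE = 122.4 × (1/3² − 1/4²) = 122.4 × 0.04861 = 5.950 eV.
λ = hc/ΔE = 1240 / 5.950 = 208 nm.

208 nm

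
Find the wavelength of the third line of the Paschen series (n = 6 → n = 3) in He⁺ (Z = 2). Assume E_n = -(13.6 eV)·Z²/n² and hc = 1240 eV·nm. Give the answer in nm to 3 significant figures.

The Paschen series terminates on n_f = 3; the third line has n_i = 3+3 = 6.
ΔE = 54.40 × (1/3² − 1/6²) = 4.533 eV.
λ = 1240 / 4.533 = 274 nm.

274 nm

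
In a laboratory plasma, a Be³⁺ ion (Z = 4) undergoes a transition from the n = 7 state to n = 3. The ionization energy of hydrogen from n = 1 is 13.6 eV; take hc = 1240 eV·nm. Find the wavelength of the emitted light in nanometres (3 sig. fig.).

62.8 nm

For Z = 4 the level energies scale as Z², so the effective Rydberg energy is 13.6 × 16 = 217.6 eV.
ΔE = 217.6 × (1/3² − 1/7²) = 217.6 × 0.09070 = 19.74 eV.
λ = hc/ΔE = 1240 / 19.74 = 62.8 nm.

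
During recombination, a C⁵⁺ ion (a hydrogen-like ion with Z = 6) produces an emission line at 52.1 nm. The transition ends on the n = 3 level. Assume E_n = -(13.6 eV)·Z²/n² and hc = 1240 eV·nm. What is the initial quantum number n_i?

n_i = 4

The photon energy is ΔE = hc/λ = 1240 / 52.1 = 23.80 eV.
With Z = 6, ΔE = 489.6 × (1/n_f² − 1/n_i²), so 1/n_f² − 1/n_i² = 0.04861.
With n_f = 3: 1/n_i² = 1/9 − 0.04861 = 0.06250, so n_i ≈ 4.00.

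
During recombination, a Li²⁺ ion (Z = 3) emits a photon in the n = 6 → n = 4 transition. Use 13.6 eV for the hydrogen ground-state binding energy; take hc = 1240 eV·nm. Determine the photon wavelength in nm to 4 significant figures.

291.8 nm

For Z = 3 the level energies scale as Z², so the effective Rydberg energy is 13.6 × 9 = 122.4 eV.
ΔE = 122.4 × (1/4² − 1/6²) = 122.4 × 0.03472 = 4.250 eV.
λ = hc/ΔE = 1240 / 4.250 = 291.8 nm.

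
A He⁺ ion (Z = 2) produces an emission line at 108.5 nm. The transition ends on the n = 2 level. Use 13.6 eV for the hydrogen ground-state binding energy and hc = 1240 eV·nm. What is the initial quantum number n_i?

The photon energy is ΔE = hc/λ = 1240 / 108.5 = 11.43 eV.
With Z = 2, ΔE = 54.40 × (1/n_f² − 1/n_i²), so 1/n_f² − 1/n_i² = 0.2101.
With n_f = 2: 1/n_i² = 1/4 − 0.2101 = 0.03992, so n_i ≈ 5.01.

n_i = 5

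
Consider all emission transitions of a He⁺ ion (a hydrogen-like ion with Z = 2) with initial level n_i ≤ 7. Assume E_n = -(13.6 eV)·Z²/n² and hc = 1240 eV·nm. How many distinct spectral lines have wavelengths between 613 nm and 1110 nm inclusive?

Enumerate all n_i → n_f pairs with 1 ≤ n_f < n_i ≤ 7 and compute λ = 1240 / [13.6·4·(1/n_f² − 1/n_i²)].
Lines falling in [613, 1110] nm: 6→4 (656.5 nm), 5→4 (1013 nm).

2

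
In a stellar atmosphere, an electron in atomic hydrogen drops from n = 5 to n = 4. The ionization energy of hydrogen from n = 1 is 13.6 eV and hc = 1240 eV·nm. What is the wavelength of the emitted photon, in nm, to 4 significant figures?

4052 nm

ΔE = 13.60 × (1/4² − 1/5²) = 13.60 × 0.02250 = 0.3060 eV.
λ = hc/ΔE = 1240 / 0.3060 = 4052 nm.
This line belongs to the Brackett series.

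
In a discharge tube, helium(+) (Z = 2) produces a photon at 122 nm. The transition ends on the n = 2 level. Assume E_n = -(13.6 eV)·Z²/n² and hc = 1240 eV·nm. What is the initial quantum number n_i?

n_i = 4

The photon energy is ΔE = hc/λ = 1240 / 122 = 10.16 eV.
With Z = 2, ΔE = 54.40 × (1/n_f² − 1/n_i²), so 1/n_f² − 1/n_i² = 0.1868.
With n_f = 2: 1/n_i² = 1/4 − 0.1868 = 0.06316, so n_i ≈ 3.98.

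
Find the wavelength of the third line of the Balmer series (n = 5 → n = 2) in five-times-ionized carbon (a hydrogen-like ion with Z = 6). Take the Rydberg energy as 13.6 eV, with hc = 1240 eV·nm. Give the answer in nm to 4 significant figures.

The Balmer series terminates on n_f = 2; the third line has n_i = 2+3 = 5.
ΔE = 489.6 × (1/2² − 1/5²) = 102.8 eV.
λ = 1240 / 102.8 = 12.06 nm.

12.06 nm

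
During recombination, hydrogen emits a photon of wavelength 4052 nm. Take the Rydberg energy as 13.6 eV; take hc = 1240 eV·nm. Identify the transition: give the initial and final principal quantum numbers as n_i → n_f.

The photon energy is ΔE = hc/λ = 1240 / 4052 = 0.3060 eV.
With Z = 1, ΔE = 13.60 × (1/n_f² − 1/n_i²), so 1/n_f² − 1/n_i² = 0.02250.
Trying n_f = 4 gives 1/n_i² = 0.04000, i.e. n_i ≈ 5; this pair matches.

n_i = 5, n_f = 4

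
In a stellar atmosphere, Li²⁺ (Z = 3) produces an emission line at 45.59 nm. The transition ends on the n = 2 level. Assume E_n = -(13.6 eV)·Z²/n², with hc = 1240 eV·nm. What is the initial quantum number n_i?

n_i = 6

The photon energy is ΔE = hc/λ = 1240 / 45.59 = 27.20 eV.
With Z = 3, ΔE = 122.4 × (1/n_f² − 1/n_i²), so 1/n_f² − 1/n_i² = 0.2222.
With n_f = 2: 1/n_i² = 1/4 − 0.2222 = 0.02779, so n_i ≈ 6.00.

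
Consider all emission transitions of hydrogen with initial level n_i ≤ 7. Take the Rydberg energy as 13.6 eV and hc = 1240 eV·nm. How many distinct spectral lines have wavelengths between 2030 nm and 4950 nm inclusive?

4

Enumerate all n_i → n_f pairs with 1 ≤ n_f < n_i ≤ 7 and compute λ = 1240 / [13.6·1·(1/n_f² − 1/n_i²)].
Lines falling in [2030, 4950] nm: 7→4 (2166 nm), 6→4 (2626 nm), 5→4 (4052 nm), 7→5 (4654 nm).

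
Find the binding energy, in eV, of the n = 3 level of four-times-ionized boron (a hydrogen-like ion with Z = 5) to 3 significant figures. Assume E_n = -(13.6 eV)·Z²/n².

37.8 eV

E_n = −13.6 Z²/n² = −340.0/n² eV for Z = 5.
E_3 = −340.0/9 = −37.8 eV, so ionization (to E = 0) requires 37.8 eV.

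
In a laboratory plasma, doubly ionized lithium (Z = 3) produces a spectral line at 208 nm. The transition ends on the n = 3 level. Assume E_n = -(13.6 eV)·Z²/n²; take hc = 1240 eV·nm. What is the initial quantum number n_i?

n_i = 4

The photon energy is ΔE = hc/λ = 1240 / 208 = 5.962 eV.
With Z = 3, ΔE = 122.4 × (1/n_f² − 1/n_i²), so 1/n_f² − 1/n_i² = 0.04871.
With n_f = 3: 1/n_i² = 1/9 − 0.04871 = 0.06241, so n_i ≈ 4.00.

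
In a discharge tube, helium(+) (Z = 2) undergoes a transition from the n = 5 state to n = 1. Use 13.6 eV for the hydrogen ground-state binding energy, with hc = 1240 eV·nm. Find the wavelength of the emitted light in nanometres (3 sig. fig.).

For Z = 2 the level energies scale as Z², so the effective Rydberg energy is 13.6 × 4 = 54.40 eV.
ΔE = 54.40 × (1/1² − 1/5²) = 54.40 × 0.9600 = 52.22 eV.
λ = hc/ΔE = 1240 / 52.22 = 23.7 nm.

23.7 nm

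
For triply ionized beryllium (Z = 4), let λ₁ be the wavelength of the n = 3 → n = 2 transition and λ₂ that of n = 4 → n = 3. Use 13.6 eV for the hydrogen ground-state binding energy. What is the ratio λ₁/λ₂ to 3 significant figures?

0.350

λ ∝ 1/ΔE ∝ 1/(1/n_f² − 1/n_i²), and the Z² and hc factors cancel in the ratio.
λ₁/λ₂ = (1/3² − 1/4²)/(1/2² − 1/3²) = 0.04861/0.1389 = 0.350.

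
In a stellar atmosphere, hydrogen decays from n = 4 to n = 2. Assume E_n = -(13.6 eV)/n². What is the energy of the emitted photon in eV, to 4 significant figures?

E_4 = −13.60/16 = −0.8500 eV and E_2 = −13.60/4 = −3.400 eV.
The photon energy is |E_4 − E_2| = 2.550 eV.

2.550 eV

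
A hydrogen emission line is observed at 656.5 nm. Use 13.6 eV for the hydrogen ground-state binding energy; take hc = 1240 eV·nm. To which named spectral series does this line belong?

ΔE = 1240/656.5 = 1.889 eV.
This matches 13.6 × (1/2² − 1/3²), so n_f = 2: the Balmer series.

Balmer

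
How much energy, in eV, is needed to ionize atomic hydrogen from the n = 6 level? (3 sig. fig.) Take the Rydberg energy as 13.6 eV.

E_6 = −13.60/36 = −0.378 eV, so ionization (to E = 0) requires 0.378 eV.

0.378 eV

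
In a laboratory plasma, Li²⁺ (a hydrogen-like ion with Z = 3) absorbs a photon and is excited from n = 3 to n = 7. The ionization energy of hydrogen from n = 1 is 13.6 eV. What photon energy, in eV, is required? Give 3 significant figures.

11.1 eV

The Bohr energies scale as Z², so for Z = 3: E_n = −122.4/n² eV.
E_7 = −122.4/49 = −2.498 eV and E_3 = −122.4/9 = −13.60 eV.
The photon energy is |E_7 − E_3| = 11.1 eV.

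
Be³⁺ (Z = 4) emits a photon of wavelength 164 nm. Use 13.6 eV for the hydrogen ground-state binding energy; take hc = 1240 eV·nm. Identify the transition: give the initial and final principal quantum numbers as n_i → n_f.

n_i = 6, n_f = 4

The photon energy is ΔE = hc/λ = 1240 / 164 = 7.561 eV.
With Z = 4, ΔE = 217.6 × (1/n_f² − 1/n_i²), so 1/n_f² − 1/n_i² = 0.03475.
Trying n_f = 4 gives 1/n_i² = 0.02775, i.e. n_i ≈ 6; this pair matches.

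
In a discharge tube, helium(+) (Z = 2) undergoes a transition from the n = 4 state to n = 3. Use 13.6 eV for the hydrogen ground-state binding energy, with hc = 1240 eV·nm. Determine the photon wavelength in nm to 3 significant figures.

For Z = 2 the level energies scale as Z², so the effective Rydberg energy is 13.6 × 4 = 54.40 eV.
ΔE = 54.40 × (1/3² − 1/4²) = 54.40 × 0.04861 = 2.644 eV.
λ = hc/ΔE = 1240 / 2.644 = 469 nm.

469 nm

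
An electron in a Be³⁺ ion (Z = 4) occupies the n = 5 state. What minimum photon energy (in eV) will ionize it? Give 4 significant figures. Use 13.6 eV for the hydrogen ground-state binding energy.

E_n = −13.6 Z²/n² = −217.6/n² eV for Z = 4.
E_5 = −217.6/25 = −8.704 eV, so ionization (to E = 0) requires 8.704 eV.

8.704 eV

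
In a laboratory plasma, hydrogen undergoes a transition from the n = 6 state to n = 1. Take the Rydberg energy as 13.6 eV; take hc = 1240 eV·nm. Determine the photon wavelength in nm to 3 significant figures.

93.8 nm

ΔE = 13.60 × (1/1² − 1/6²) = 13.60 × 0.9722 = 13.22 eV.
λ = hc/ΔE = 1240 / 13.22 = 93.8 nm.
This line belongs to the Lyman series.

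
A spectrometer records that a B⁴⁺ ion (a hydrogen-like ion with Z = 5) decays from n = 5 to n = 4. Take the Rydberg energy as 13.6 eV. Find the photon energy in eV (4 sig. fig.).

The Bohr energies scale as Z², so for Z = 5: E_n = −340.0/n² eV.
E_5 = −340.0/25 = −13.60 eV and E_4 = −340.0/16 = −21.25 eV.
The photon energy is |E_5 − E_4| = 7.650 eV.

7.650 eV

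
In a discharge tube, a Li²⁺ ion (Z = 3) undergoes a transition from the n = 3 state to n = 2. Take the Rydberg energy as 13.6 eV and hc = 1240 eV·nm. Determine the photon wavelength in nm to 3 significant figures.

For Z = 3 the level energies scale as Z², so the effective Rydberg energy is 13.6 × 9 = 122.4 eV.
ΔE = 122.4 × (1/2² − 1/3²) = 122.4 × 0.1389 = 17.00 eV.
λ = hc/ΔE = 1240 / 17.00 = 72.9 nm.

72.9 nm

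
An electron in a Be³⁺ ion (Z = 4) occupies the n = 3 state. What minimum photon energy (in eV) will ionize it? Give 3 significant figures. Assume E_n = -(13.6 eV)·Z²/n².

E_n = −13.6 Z²/n² = −217.6/n² eV for Z = 4.
E_3 = −217.6/9 = −24.2 eV, so ionization (to E = 0) requires 24.2 eV.

24.2 eV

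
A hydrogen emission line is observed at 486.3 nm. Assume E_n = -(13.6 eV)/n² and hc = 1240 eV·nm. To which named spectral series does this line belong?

ΔE = 1240/486.3 = 2.550 eV.
This matches 13.6 × (1/2² − 1/4²), so n_f = 2: the Balmer series.

Balmer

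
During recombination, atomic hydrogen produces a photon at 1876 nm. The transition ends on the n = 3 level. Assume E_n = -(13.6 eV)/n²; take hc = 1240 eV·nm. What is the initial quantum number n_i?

The photon energy is ΔE = hc/λ = 1240 / 1876 = 0.6610 eV.
With Z = 1, ΔE = 13.60 × (1/n_f² − 1/n_i²), so 1/n_f² − 1/n_i² = 0.04860.
With n_f = 3: 1/n_i² = 1/9 − 0.04860 = 0.06251, so n_i ≈ 4.00.

n_i = 4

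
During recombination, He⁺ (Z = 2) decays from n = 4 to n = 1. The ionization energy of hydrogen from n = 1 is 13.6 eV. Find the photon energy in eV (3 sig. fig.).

51.0 eV

The Bohr energies scale as Z², so for Z = 2: E_n = −54.40/n² eV.
E_4 = −54.40/16 = −3.400 eV and E_1 = −54.40/1 = −54.40 eV.
The photon energy is |E_4 − E_1| = 51.0 eV.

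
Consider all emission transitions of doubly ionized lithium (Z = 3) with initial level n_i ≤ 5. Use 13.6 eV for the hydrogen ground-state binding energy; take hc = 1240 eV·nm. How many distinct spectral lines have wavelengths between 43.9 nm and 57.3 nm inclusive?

Enumerate all n_i → n_f pairs with 1 ≤ n_f < n_i ≤ 5 and compute λ = 1240 / [13.6·9·(1/n_f² − 1/n_i²)].
Lines falling in [43.9, 57.3] nm: 5→2 (48.24 nm), 4→2 (54.03 nm).

2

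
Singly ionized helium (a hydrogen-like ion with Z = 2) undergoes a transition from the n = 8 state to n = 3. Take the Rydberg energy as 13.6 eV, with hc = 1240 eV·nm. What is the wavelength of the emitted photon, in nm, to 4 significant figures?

238.7 nm

For Z = 2 the level energies scale as Z², so the effective Rydberg energy is 13.6 × 4 = 54.40 eV.
ΔE = 54.40 × (1/3² − 1/8²) = 54.40 × 0.09549 = 5.194 eV.
λ = hc/ΔE = 1240 / 5.194 = 238.7 nm.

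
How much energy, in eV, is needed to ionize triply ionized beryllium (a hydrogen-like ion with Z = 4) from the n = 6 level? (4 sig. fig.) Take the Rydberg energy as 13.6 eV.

E_n = −13.6 Z²/n² = −217.6/n² eV for Z = 4.
E_6 = −217.6/36 = −6.044 eV, so ionization (to E = 0) requires 6.044 eV.

6.044 eV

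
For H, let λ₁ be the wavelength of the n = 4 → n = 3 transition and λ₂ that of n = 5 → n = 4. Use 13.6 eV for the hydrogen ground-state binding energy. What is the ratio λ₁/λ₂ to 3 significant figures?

0.463

λ ∝ 1/ΔE ∝ 1/(1/n_f² − 1/n_i²), and the Z² and hc factors cancel in the ratio.
λ₁/λ₂ = (1/4² − 1/5²)/(1/3² − 1/4²) = 0.02250/0.04861 = 0.463.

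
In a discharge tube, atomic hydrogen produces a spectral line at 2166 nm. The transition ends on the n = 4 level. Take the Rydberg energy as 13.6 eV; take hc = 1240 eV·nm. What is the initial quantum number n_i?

The photon energy is ΔE = hc/λ = 1240 / 2166 = 0.5725 eV.
With Z = 1, ΔE = 13.60 × (1/n_f² − 1/n_i²), so 1/n_f² − 1/n_i² = 0.04209.
With n_f = 4: 1/n_i² = 1/16 − 0.04209 = 0.02041, so n_i ≈ 7.00.

n_i = 7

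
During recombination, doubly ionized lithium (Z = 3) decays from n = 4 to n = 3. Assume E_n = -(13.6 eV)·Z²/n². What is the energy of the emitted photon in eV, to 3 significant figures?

The Bohr energies scale as Z², so for Z = 3: E_n = −122.4/n² eV.
E_4 = −122.4/16 = −7.650 eV and E_3 = −122.4/9 = −13.60 eV.
The photon energy is |E_4 − E_3| = 5.95 eV.

5.95 eV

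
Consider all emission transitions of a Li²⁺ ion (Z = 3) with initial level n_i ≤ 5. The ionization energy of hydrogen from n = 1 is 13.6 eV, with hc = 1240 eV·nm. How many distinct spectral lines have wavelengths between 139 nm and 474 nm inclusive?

3

Enumerate all n_i → n_f pairs with 1 ≤ n_f < n_i ≤ 5 and compute λ = 1240 / [13.6·9·(1/n_f² − 1/n_i²)].
Lines falling in [139, 474] nm: 5→3 (142.5 nm), 4→3 (208.4 nm), 5→4 (450.3 nm).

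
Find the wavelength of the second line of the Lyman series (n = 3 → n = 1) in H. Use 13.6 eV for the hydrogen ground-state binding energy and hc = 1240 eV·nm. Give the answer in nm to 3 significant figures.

103 nm

The Lyman series terminates on n_f = 1; the second line has n_i = 1+2 = 3.
ΔE = 13.60 × (1/1² − 1/3²) = 12.09 eV.
λ = 1240 / 12.09 = 103 nm.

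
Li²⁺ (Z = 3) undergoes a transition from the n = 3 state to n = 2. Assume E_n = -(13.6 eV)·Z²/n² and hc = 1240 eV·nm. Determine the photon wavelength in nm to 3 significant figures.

72.9 nm

For Z = 3 the level energies scale as Z², so the effective Rydberg energy is 13.6 × 9 = 122.4 eV.
ΔE = 122.4 × (1/2² − 1/3²) = 122.4 × 0.1389 = 17.00 eV.
λ = hc/ΔE = 1240 / 17.00 = 72.9 nm.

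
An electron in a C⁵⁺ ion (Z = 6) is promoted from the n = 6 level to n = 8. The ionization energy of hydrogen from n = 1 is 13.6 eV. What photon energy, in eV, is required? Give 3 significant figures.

5.95 eV

The Bohr energies scale as Z², so for Z = 6: E_n = −489.6/n² eV.
E_8 = −489.6/64 = −7.650 eV and E_6 = −489.6/36 = −13.60 eV.
The photon energy is |E_8 − E_6| = 5.95 eV.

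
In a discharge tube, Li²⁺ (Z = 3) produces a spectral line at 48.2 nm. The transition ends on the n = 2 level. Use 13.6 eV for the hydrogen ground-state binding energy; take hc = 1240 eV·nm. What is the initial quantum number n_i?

The photon energy is ΔE = hc/λ = 1240 / 48.2 = 25.73 eV.
With Z = 3, ΔE = 122.4 × (1/n_f² − 1/n_i²), so 1/n_f² − 1/n_i² = 0.2102.
With n_f = 2: 1/n_i² = 1/4 − 0.2102 = 0.03982, so n_i ≈ 5.01.

n_i = 5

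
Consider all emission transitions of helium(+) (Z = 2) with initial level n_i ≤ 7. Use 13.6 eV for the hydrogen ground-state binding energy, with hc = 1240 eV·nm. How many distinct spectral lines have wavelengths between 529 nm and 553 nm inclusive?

1

Enumerate all n_i → n_f pairs with 1 ≤ n_f < n_i ≤ 7 and compute λ = 1240 / [13.6·4·(1/n_f² − 1/n_i²)].
Lines falling in [529, 553] nm: 7→4 (541.5 nm).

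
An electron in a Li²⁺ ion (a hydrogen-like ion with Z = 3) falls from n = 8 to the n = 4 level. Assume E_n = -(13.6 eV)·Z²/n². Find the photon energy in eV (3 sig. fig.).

The Bohr energies scale as Z², so for Z = 3: E_n = −122.4/n² eV.
E_8 = −122.4/64 = −1.913 eV and E_4 = −122.4/16 = −7.650 eV.
The photon energy is |E_8 − E_4| = 5.74 eV.

5.74 eV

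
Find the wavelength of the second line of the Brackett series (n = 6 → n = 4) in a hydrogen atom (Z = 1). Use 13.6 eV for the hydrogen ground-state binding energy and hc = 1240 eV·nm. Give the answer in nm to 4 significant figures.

2626 nm

The Brackett series terminates on n_f = 4; the second line has n_i = 4+2 = 6.
ΔE = 13.60 × (1/4² − 1/6²) = 0.4722 eV.
λ = 1240 / 0.4722 = 2626 nm.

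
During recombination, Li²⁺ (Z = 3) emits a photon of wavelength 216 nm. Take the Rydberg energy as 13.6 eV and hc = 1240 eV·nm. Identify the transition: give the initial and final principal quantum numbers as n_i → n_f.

n_i = 8, n_f = 4

The photon energy is ΔE = hc/λ = 1240 / 216 = 5.741 eV.
With Z = 3, ΔE = 122.4 × (1/n_f² − 1/n_i²), so 1/n_f² − 1/n_i² = 0.04690.
Trying n_f = 4 gives 1/n_i² = 0.01560, i.e. n_i ≈ 8; this pair matches.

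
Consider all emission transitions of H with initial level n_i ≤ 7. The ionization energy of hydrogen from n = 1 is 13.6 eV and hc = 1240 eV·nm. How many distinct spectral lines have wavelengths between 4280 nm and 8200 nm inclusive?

Enumerate all n_i → n_f pairs with 1 ≤ n_f < n_i ≤ 7 and compute λ = 1240 / [13.6·1·(1/n_f² − 1/n_i²)].
Lines falling in [4280, 8200] nm: 7→5 (4654 nm), 6→5 (7460 nm).

2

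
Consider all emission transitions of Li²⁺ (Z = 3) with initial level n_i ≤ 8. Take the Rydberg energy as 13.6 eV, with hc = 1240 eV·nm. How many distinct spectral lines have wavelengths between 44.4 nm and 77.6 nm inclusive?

4

Enumerate all n_i → n_f pairs with 1 ≤ n_f < n_i ≤ 8 and compute λ = 1240 / [13.6·9·(1/n_f² − 1/n_i²)].
Lines falling in [44.4, 77.6] nm: 6→2 (45.59 nm), 5→2 (48.24 nm), 4→2 (54.03 nm), 3→2 (72.94 nm).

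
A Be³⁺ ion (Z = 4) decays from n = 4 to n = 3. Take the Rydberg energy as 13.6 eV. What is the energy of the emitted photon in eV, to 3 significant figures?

The Bohr energies scale as Z², so for Z = 4: E_n = −217.6/n² eV.
E_4 = −217.6/16 = −13.60 eV and E_3 = −217.6/9 = −24.18 eV.
The photon energy is |E_4 − E_3| = 10.6 eV.

10.6 eV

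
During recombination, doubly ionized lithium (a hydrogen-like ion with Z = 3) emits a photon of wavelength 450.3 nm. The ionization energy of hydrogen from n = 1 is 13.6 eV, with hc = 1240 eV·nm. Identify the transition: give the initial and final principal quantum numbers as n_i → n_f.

n_i = 5, n_f = 4

The photon energy is ΔE = hc/λ = 1240 / 450.3 = 2.754 eV.
With Z = 3, ΔE = 122.4 × (1/n_f² − 1/n_i²), so 1/n_f² − 1/n_i² = 0.02250.
Trying n_f = 4 gives 1/n_i² = 0.04000, i.e. n_i ≈ 5; this pair matches.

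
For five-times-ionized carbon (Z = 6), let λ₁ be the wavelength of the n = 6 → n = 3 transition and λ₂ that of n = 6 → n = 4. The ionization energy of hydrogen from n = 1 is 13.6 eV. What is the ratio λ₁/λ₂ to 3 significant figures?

λ ∝ 1/ΔE ∝ 1/(1/n_f² − 1/n_i²), and the Z² and hc factors cancel in the ratio.
λ₁/λ₂ = (1/4² − 1/6²)/(1/3² − 1/6²) = 0.03472/0.08333 = 0.417.

0.417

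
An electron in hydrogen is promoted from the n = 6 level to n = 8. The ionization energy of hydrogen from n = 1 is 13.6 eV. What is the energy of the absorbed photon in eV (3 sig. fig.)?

E_8 = −13.60/64 = −0.2125 eV and E_6 = −13.60/36 = −0.3778 eV.
The photon energy is |E_8 − E_6| = 0.165 eV.

0.165 eV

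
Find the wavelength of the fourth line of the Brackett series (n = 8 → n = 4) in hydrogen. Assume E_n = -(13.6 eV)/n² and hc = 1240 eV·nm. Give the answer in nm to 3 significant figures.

The Brackett series terminates on n_f = 4; the fourth line has n_i = 4+4 = 8.
ΔE = 13.60 × (1/4² − 1/8²) = 0.6375 eV.
λ = 1240 / 0.6375 = 1950 nm.

1950 nm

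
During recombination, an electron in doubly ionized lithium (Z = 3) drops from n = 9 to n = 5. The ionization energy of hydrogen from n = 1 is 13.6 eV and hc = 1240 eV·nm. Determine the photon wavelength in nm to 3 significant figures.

For Z = 3 the level energies scale as Z², so the effective Rydberg energy is 13.6 × 9 = 122.4 eV.
ΔE = 122.4 × (1/5² − 1/9²) = 122.4 × 0.02765 = 3.385 eV.
λ = hc/ΔE = 1240 / 3.385 = 366 nm.

366 nm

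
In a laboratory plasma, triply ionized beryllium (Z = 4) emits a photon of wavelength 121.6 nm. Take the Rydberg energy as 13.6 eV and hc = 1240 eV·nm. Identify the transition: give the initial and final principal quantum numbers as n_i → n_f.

The photon energy is ΔE = hc/λ = 1240 / 121.6 = 10.20 eV.
With Z = 4, ΔE = 217.6 × (1/n_f² − 1/n_i²), so 1/n_f² − 1/n_i² = 0.04686.
Trying n_f = 4 gives 1/n_i² = 0.01564, i.e. n_i ≈ 8; this pair matches.

n_i = 8, n_f = 4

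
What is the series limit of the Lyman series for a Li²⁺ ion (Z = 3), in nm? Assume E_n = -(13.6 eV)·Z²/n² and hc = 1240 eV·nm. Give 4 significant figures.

10.13 nm

The Lyman series has lower level n_f = 1; the series limit corresponds to n_i → ∞.
ΔE_max = 13.6 × 9 / 1² = 122.4 eV.
λ_min = 1240 / 122.4 = 10.13 nm.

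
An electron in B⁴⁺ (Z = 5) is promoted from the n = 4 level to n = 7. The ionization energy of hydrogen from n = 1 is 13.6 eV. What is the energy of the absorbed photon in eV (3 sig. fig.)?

The Bohr energies scale as Z², so for Z = 5: E_n = −340.0/n² eV.
E_7 = −340.0/49 = −6.939 eV and E_4 = −340.0/16 = −21.25 eV.
The photon energy is |E_7 − E_4| = 14.3 eV.

14.3 eV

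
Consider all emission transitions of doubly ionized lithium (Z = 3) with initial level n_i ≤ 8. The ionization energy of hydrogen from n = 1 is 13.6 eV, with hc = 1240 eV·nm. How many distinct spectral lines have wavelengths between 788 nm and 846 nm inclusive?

Enumerate all n_i → n_f pairs with 1 ≤ n_f < n_i ≤ 8 and compute λ = 1240 / [13.6·9·(1/n_f² − 1/n_i²)].
Lines falling in [788, 846] nm: 6→5 (828.9 nm), 8→6 (833.6 nm).

2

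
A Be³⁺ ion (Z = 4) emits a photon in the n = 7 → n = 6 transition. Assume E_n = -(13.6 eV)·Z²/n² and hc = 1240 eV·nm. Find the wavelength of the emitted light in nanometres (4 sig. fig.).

For Z = 4 the level energies scale as Z², so the effective Rydberg energy is 13.6 × 16 = 217.6 eV.
ΔE = 217.6 × (1/6² − 1/7²) = 217.6 × 0.007370 = 1.604 eV.
λ = hc/ΔE = 1240 / 1.604 = 773.2 nm.

773.2 nm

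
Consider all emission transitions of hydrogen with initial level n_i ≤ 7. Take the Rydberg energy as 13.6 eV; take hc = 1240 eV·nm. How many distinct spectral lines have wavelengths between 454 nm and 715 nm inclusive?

Enumerate all n_i → n_f pairs with 1 ≤ n_f < n_i ≤ 7 and compute λ = 1240 / [13.6·1·(1/n_f² − 1/n_i²)].
Lines falling in [454, 715] nm: 4→2 (486.3 nm), 3→2 (656.5 nm).

2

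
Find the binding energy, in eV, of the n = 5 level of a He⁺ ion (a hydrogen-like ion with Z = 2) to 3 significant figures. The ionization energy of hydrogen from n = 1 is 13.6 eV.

2.18 eV

E_n = −13.6 Z²/n² = −54.40/n² eV for Z = 2.
E_5 = −54.40/25 = −2.18 eV, so ionization (to E = 0) requires 2.18 eV.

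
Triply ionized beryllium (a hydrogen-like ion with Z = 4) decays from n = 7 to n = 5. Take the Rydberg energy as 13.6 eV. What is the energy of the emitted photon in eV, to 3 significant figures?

4.26 eV

The Bohr energies scale as Z², so for Z = 4: E_n = −217.6/n² eV.
E_7 = −217.6/49 = −4.441 eV and E_5 = −217.6/25 = −8.704 eV.
The photon energy is |E_7 − E_5| = 4.26 eV.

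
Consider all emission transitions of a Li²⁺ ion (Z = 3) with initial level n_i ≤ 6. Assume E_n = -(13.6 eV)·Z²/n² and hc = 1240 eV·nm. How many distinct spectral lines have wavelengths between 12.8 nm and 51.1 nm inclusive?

3

Enumerate all n_i → n_f pairs with 1 ≤ n_f < n_i ≤ 6 and compute λ = 1240 / [13.6·9·(1/n_f² − 1/n_i²)].
Lines falling in [12.8, 51.1] nm: 2→1 (13.51 nm), 6→2 (45.59 nm), 5→2 (48.24 nm).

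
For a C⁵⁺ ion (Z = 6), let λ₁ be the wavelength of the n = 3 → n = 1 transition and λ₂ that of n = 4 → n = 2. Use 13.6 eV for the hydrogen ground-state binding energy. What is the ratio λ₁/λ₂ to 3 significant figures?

λ ∝ 1/ΔE ∝ 1/(1/n_f² − 1/n_i²), and the Z² and hc factors cancel in the ratio.
λ₁/λ₂ = (1/2² − 1/4²)/(1/1² − 1/3²) = 0.1875/0.8889 = 0.211.

0.211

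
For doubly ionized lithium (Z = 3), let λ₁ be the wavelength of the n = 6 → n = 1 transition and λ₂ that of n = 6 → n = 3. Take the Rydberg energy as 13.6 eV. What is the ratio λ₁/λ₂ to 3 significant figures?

λ ∝ 1/ΔE ∝ 1/(1/n_f² − 1/n_i²), and the Z² and hc factors cancel in the ratio.
λ₁/λ₂ = (1/3² − 1/6²)/(1/1² − 1/6²) = 0.08333/0.9722 = 0.0857.

0.0857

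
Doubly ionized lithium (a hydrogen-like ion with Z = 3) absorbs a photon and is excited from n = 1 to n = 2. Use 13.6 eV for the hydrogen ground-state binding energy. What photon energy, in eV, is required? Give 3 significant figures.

The Bohr energies scale as Z², so for Z = 3: E_n = −122.4/n² eV.
E_2 = −122.4/4 = −30.60 eV and E_1 = −122.4/1 = −122.4 eV.
The photon energy is |E_2 − E_1| = 91.8 eV.

91.8 eV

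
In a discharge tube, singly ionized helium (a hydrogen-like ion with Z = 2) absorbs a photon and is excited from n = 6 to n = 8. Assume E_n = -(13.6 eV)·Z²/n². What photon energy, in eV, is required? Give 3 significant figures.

0.661 eV

The Bohr energies scale as Z², so for Z = 2: E_n = −54.40/n² eV.
E_8 = −54.40/64 = −0.8500 eV and E_6 = −54.40/36 = −1.511 eV.
The photon energy is |E_8 − E_6| = 0.661 eV.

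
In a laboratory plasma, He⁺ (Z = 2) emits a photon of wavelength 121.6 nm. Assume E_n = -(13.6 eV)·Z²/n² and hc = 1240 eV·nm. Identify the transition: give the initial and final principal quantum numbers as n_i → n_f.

The photon energy is ΔE = hc/λ = 1240 / 121.6 = 10.20 eV.
With Z = 2, ΔE = 54.40 × (1/n_f² − 1/n_i²), so 1/n_f² − 1/n_i² = 0.1875.
Trying n_f = 2 gives 1/n_i² = 0.06255, i.e. n_i ≈ 4; this pair matches.

n_i = 4, n_f = 2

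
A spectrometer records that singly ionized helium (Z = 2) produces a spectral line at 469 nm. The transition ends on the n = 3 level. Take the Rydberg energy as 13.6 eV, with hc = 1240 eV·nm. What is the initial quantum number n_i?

The photon energy is ΔE = hc/λ = 1240 / 469 = 2.644 eV.
With Z = 2, ΔE = 54.40 × (1/n_f² − 1/n_i²), so 1/n_f² − 1/n_i² = 0.04860.
With n_f = 3: 1/n_i² = 1/9 − 0.04860 = 0.06251, so n_i ≈ 4.00.

n_i = 4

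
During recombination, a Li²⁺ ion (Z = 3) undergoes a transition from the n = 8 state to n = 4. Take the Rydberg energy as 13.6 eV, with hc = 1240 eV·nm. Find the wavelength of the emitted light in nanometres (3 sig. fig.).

216 nm

For Z = 3 the level energies scale as Z², so the effective Rydberg energy is 13.6 × 9 = 122.4 eV.
ΔE = 122.4 × (1/4² − 1/8²) = 122.4 × 0.04688 = 5.738 eV.
λ = hc/ΔE = 1240 / 5.738 = 216 nm.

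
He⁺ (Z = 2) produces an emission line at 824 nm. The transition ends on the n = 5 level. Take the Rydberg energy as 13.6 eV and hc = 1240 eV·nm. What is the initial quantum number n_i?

n_i = 9

The photon energy is ΔE = hc/λ = 1240 / 824 = 1.505 eV.
With Z = 2, ΔE = 54.40 × (1/n_f² − 1/n_i²), so 1/n_f² − 1/n_i² = 0.02766.
With n_f = 5: 1/n_i² = 1/25 − 0.02766 = 0.01234, so n_i ≈ 9.00.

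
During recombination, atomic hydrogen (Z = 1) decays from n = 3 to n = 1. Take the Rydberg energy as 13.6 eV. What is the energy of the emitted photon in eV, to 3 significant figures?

E_3 = −13.60/9 = −1.511 eV and E_1 = −13.60/1 = −13.60 eV.
The photon energy is |E_3 − E_1| = 12.1 eV.

12.1 eV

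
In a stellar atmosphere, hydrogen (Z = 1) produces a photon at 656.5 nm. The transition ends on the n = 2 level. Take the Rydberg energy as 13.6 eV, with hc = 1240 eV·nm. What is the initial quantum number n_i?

The photon energy is ΔE = hc/λ = 1240 / 656.5 = 1.889 eV.
With Z = 1, ΔE = 13.60 × (1/n_f² − 1/n_i²), so 1/n_f² − 1/n_i² = 0.1389.
With n_f = 2: 1/n_i² = 1/4 − 0.1389 = 0.1111, so n_i ≈ 3.00.

n_i = 3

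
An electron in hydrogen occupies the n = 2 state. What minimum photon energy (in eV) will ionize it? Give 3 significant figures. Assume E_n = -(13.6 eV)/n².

3.40 eV

E_2 = −13.60/4 = −3.40 eV, so ionization (to E = 0) requires 3.40 eV.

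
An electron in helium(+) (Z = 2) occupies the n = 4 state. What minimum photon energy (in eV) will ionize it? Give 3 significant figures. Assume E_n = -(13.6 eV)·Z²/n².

3.40 eV

E_n = −13.6 Z²/n² = −54.40/n² eV for Z = 2.
E_4 = −54.40/16 = −3.40 eV, so ionization (to E = 0) requires 3.40 eV.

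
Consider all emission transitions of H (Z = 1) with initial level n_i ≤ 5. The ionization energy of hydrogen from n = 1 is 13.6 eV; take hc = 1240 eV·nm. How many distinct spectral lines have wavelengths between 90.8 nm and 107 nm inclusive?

3

Enumerate all n_i → n_f pairs with 1 ≤ n_f < n_i ≤ 5 and compute λ = 1240 / [13.6·1·(1/n_f² − 1/n_i²)].
Lines falling in [90.8, 107] nm: 5→1 (94.98 nm), 4→1 (97.25 nm), 3→1 (102.6 nm).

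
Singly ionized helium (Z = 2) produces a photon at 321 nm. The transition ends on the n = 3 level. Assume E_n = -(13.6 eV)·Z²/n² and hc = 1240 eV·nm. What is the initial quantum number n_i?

n_i = 5

The photon energy is ΔE = hc/λ = 1240 / 321 = 3.863 eV.
With Z = 2, ΔE = 54.40 × (1/n_f² − 1/n_i²), so 1/n_f² − 1/n_i² = 0.07101.
With n_f = 3: 1/n_i² = 1/9 − 0.07101 = 0.04010, so n_i ≈ 4.99.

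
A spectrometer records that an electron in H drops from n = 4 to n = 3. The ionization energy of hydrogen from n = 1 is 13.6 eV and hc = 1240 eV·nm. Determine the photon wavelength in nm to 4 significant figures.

1876 nm

ΔE = 13.60 × (1/3² − 1/4²) = 13.60 × 0.04861 = 0.6611 eV.
λ = hc/ΔE = 1240 / 0.6611 = 1876 nm.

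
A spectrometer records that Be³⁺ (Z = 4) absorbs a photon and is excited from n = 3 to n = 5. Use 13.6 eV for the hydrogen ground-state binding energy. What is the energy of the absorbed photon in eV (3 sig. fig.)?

15.5 eV

The Bohr energies scale as Z², so for Z = 4: E_n = −217.6/n² eV.
E_5 = −217.6/25 = −8.704 eV and E_3 = −217.6/9 = −24.18 eV.
The photon energy is |E_5 − E_3| = 15.5 eV.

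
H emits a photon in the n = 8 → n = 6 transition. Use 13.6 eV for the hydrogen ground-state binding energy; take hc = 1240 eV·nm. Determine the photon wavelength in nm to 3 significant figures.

ΔE = 13.60 × (1/6² − 1/8²) = 13.60 × 0.01215 = 0.1653 eV.
λ = hc/ΔE = 1240 / 0.1653 = 7500 nm.

7500 nm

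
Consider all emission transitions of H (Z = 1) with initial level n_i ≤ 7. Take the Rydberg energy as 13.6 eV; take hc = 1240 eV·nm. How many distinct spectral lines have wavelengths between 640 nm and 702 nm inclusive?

1

Enumerate all n_i → n_f pairs with 1 ≤ n_f < n_i ≤ 7 and compute λ = 1240 / [13.6·1·(1/n_f² − 1/n_i²)].
Lines falling in [640, 702] nm: 3→2 (656.5 nm).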